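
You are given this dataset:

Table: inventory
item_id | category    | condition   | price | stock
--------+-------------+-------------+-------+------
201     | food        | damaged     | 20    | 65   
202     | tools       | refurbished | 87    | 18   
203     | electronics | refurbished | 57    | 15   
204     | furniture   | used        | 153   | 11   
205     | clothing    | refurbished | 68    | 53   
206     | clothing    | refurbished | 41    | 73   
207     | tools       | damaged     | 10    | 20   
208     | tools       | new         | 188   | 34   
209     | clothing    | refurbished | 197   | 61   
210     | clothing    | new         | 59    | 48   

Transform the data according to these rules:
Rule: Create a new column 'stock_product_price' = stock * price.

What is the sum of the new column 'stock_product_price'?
33442

Step 1: For each record, compute stock * price
Example calculations:
  65 * 20 = 1300
  18 * 87 = 1566
  15 * 57 = 855
  ...
Step 2: Sum all derived values
Step 3: Total = 33442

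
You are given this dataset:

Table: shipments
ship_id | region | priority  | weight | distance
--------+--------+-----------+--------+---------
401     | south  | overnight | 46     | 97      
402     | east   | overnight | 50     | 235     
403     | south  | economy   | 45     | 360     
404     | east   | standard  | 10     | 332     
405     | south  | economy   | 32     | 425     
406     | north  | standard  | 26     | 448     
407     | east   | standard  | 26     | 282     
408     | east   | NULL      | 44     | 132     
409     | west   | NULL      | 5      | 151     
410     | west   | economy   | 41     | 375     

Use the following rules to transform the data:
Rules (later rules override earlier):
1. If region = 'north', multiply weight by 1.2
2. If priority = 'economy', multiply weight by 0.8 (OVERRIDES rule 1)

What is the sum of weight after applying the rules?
306.6

Step 1: Rule 2 takes priority for records with priority = 'economy'
  - 3 records: 118 × 0.8 = 94.4
Step 2: Rule 1 applies to remaining records with region = 'north'
  - 1 records: 26 × 1.2 = 31.2
Step 3: Other records unchanged: 181
Step 4: Final sum = 94.4 + 31.2 + 181 = 306.6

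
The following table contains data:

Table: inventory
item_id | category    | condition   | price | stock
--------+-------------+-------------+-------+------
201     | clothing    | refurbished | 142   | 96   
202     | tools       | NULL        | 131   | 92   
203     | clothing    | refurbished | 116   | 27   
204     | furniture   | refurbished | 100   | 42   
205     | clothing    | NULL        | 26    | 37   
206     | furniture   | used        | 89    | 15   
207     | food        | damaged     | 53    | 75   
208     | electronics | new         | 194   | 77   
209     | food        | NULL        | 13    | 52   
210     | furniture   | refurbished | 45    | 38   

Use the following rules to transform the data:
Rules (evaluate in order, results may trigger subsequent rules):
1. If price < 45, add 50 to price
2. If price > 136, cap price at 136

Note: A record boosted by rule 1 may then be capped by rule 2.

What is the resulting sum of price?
945

Step 1: Apply rule 1 to records with price < 45
  - 2 records get bonus of 50
  - Of these, 0 records then exceed 136 and get capped
Step 2: Apply rule 2 to records with price > 136
  - 2 records (original) are capped
Step 3: Calculate final sum = 945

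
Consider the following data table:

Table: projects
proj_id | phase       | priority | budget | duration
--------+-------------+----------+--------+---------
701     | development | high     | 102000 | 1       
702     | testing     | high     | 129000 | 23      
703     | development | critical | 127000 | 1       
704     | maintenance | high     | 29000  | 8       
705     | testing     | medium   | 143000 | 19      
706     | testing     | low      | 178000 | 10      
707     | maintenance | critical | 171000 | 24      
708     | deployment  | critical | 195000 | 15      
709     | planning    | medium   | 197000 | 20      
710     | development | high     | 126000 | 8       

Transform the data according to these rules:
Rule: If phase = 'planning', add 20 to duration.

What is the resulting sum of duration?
149

Step 1: Count records where phase = 'planning': 1
Step 2: Total bonus added: 1 × 20 = 20
Step 3: Original sum of duration: 129
Step 4: Final sum = 129 + 20 = 149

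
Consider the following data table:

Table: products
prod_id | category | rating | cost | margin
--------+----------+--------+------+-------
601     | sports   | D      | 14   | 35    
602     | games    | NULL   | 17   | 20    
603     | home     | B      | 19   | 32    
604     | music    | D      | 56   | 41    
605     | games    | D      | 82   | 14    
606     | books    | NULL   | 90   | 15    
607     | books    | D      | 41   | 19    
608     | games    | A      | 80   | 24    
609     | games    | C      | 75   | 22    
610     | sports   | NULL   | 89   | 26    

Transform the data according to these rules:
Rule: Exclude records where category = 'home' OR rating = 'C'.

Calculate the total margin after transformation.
194

Step 1: Find records where category = 'home' OR rating = 'C'
Step 2: 2 records match, summing to 54
Step 3: Original sum: 248
Step 4: Remaining sum = 248 - 54 = 194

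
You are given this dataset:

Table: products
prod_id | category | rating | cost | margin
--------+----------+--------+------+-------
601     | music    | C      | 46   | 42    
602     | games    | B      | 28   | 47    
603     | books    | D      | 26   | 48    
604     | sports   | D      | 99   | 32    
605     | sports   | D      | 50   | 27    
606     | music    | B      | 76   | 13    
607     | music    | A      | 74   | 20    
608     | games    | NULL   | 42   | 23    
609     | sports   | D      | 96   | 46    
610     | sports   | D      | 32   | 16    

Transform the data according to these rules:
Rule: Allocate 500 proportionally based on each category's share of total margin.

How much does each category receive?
books: 76.43, games: 111.46, music: 119.43, sports: 192.68

Step 1: Calculate total margin = 314
Step 2: Calculate each category's proportion:
  books: 48/314 = 15.29% → 76.43
  games: 70/314 = 22.29% → 111.46
  music: 75/314 = 23.89% → 119.43
  sports: 121/314 = 38.54% → 192.68
Step 3: Verify: sum of allocations ≈ 500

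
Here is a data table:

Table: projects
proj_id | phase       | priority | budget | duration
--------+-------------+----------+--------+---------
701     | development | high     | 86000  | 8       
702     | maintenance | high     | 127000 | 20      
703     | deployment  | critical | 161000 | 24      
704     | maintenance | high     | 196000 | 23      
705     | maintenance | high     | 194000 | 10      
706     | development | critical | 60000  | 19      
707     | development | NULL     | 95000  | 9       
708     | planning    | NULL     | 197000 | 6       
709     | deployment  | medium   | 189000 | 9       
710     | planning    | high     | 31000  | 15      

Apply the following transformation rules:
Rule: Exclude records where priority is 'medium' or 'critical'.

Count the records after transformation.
7

Step 1: Count records to exclude
  - 1 (medium) + 2 (critical) = 3 records
Step 2: Total records: 10
Step 3: Remaining = 10 - 3 = 7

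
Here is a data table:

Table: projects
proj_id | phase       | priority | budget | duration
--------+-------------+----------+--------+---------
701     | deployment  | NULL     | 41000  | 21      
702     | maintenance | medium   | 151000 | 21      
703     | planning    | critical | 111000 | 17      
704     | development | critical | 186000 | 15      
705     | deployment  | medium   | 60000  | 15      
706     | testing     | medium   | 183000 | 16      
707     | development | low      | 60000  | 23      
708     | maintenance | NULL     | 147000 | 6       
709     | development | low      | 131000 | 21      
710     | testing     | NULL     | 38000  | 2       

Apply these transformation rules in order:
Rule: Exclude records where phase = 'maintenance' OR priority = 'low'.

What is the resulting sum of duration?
86

Step 1: Find records where phase = 'maintenance' OR priority = 'low'
Step 2: 4 records match, summing to 71
Step 3: Original sum: 157
Step 4: Remaining sum = 157 - 71 = 86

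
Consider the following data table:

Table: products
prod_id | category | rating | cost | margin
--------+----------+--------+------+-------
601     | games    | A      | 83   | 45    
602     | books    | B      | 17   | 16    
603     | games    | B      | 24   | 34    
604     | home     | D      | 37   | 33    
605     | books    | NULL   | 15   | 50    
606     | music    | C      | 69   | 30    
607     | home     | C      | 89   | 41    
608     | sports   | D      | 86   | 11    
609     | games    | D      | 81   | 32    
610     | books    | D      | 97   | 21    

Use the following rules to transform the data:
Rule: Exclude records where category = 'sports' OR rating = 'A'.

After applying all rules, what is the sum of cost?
429

Step 1: Find records where category = 'sports' OR rating = 'A'
Step 2: 2 records match, summing to 169
Step 3: Original sum: 598
Step 4: Remaining sum = 598 - 169 = 429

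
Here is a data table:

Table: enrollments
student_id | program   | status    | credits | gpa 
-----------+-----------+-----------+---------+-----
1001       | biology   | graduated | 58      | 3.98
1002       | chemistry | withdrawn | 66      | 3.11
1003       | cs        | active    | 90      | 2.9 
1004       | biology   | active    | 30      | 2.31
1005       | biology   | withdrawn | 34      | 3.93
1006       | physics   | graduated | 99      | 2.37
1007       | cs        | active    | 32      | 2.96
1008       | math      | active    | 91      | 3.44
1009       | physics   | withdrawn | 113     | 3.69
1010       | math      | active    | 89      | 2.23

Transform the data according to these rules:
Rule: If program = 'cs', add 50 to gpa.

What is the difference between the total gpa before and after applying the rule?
100.0

Step 1: Original sum of gpa = 30.92
Step 2: 2 records have program = 'cs'
Step 3: Each affected record changes by 50
Step 4: Total change = 2 × 50 = 100
Step 5: New sum = 30.92 + 100 = 130.92
Step 6: Difference = |130.92 - 30.92| = 100.0
        (Sum increased by 100.0)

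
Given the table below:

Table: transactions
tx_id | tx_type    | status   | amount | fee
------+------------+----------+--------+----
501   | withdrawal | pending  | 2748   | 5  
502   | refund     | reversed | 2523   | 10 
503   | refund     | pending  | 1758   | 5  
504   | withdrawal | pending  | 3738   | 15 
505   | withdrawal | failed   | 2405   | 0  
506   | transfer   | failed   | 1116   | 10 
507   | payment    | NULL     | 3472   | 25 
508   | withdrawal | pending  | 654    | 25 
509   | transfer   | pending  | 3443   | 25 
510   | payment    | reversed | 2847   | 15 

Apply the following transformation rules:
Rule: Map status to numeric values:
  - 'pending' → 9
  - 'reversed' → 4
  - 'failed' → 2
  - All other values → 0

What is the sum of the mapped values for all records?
57

Step 1: Apply mapping to each record
Step 2: Count by status:
  'pending': 5 records × 9 = 45
  'reversed': 2 records × 4 = 8
  'failed': 2 records × 2 = 4
Step 3: Sum all mapped values = 57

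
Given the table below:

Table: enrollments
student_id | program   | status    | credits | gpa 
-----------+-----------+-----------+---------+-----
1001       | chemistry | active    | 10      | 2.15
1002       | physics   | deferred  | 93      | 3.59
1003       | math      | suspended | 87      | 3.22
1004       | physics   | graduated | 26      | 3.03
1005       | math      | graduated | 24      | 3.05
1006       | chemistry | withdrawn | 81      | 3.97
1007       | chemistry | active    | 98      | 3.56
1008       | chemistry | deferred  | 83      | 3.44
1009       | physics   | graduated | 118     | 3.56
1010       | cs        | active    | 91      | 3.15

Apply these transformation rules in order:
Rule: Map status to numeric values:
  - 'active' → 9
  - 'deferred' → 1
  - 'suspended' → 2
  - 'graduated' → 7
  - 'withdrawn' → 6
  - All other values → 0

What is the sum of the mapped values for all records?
58

Step 1: Apply mapping to each record
Step 2: Count by status:
  'active': 3 records × 9 = 27
  'deferred': 2 records × 1 = 2
  'suspended': 1 records × 2 = 2
  'graduated': 3 records × 7 = 21
  'withdrawn': 1 records × 6 = 6
Step 3: Sum all mapped values = 58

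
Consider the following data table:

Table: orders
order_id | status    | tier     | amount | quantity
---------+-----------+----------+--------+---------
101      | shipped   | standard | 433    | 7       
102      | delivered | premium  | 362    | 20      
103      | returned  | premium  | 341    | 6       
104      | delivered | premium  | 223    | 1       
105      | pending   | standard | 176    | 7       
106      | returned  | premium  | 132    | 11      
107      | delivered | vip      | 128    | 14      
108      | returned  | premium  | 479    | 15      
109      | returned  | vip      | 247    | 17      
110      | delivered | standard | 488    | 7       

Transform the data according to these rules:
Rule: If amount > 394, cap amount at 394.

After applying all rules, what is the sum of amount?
2791

Step 1: 3 records have amount > 394
Step 2: These records originally summed to 1400
Step 3: After capping: 3 × 394 = 1182
Step 4: Unaffected records sum: 1609
Step 5: Final sum = 1182 + 1609 = 2791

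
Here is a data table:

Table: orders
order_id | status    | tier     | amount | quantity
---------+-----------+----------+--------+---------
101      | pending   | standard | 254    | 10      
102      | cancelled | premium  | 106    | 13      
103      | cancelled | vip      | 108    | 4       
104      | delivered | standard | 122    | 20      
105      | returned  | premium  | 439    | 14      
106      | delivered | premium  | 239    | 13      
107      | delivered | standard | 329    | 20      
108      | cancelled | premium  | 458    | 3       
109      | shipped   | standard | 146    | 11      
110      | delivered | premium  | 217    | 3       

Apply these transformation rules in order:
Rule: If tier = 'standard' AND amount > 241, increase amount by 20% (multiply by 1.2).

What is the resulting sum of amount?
2534.6

Step 1: Find records where tier = 'standard' AND amount > 241
Step 2: 2 records match, summing to 583
Step 3: After multiplier: 583 × 1.2 = 699.6
Step 4: Unaffected records sum: 1835
Step 5: Final sum = 699.6 + 1835 = 2534.6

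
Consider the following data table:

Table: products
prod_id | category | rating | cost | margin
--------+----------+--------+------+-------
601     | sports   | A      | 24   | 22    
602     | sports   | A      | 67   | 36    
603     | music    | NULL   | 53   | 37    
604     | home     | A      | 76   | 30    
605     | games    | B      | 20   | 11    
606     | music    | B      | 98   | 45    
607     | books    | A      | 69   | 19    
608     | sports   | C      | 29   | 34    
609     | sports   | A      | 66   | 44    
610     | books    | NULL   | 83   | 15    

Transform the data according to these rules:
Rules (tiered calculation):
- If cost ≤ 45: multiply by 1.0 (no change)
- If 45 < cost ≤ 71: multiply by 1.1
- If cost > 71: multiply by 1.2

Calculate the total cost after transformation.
661.9

Step 1: Tier 1 (cost ≤ 45): 3 records, sum = 73 × 1.0 = 73.0
Step 2: Tier 2 (45 < cost ≤ 71): 4 records, sum = 255 × 1.1 = 280.5
Step 3: Tier 3 (cost > 71): 3 records, sum = 257 × 1.2 = 308.4
Step 4: Final sum = 73.0 + 280.5 + 308.4 = 661.9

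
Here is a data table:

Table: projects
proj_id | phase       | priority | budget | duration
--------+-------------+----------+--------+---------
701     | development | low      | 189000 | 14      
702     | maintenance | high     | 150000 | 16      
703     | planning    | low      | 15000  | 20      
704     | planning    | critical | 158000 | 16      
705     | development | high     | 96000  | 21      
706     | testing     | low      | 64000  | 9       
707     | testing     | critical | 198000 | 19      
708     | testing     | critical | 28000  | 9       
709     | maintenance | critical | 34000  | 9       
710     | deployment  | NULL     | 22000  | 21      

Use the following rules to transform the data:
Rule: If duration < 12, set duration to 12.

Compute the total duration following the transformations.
163

Step 1: 3 records have duration < 12
Step 2: These records originally summed to 27
Step 3: After setting to minimum: 3 × 12 = 36
Step 4: Unaffected records sum: 127
Step 5: Final sum = 36 + 127 = 163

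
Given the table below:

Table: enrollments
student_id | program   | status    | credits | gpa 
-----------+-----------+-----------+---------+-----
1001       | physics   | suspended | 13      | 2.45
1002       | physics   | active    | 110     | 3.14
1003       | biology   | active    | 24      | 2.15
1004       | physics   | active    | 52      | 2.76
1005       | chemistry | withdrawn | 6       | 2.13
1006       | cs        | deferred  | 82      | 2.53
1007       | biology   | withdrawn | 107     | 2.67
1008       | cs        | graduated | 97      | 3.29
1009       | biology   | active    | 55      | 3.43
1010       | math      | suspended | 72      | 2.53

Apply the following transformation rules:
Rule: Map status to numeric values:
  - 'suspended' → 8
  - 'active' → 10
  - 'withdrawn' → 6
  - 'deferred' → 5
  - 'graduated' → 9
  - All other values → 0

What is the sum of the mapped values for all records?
82

Step 1: Apply mapping to each record
Step 2: Count by status:
  'suspended': 2 records × 8 = 16
  'active': 4 records × 10 = 40
  'withdrawn': 2 records × 6 = 12
  'deferred': 1 records × 5 = 5
  'graduated': 1 records × 9 = 9
Step 3: Sum all mapped values = 82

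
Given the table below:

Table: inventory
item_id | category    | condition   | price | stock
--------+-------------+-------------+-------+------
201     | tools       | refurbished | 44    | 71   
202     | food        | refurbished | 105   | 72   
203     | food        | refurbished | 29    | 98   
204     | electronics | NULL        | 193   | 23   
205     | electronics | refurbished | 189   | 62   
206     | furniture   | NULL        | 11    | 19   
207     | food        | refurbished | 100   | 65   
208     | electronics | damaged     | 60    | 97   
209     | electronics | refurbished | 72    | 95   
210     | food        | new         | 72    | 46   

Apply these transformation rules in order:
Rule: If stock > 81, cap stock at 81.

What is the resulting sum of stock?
601

Step 1: 3 records have stock > 81
Step 2: These records originally summed to 290
Step 3: After capping: 3 × 81 = 243
Step 4: Unaffected records sum: 358
Step 5: Final sum = 243 + 358 = 601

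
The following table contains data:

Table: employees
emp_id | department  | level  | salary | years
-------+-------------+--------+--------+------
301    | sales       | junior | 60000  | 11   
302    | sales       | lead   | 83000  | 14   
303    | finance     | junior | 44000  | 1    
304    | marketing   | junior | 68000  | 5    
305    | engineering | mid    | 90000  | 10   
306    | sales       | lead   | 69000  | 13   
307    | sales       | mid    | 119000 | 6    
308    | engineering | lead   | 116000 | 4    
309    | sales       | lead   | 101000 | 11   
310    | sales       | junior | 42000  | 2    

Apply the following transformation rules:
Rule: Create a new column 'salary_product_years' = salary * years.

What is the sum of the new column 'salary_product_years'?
6376000

Step 1: For each record, compute salary * years
Example calculations:
  60000 * 11 = 660000
  83000 * 14 = 1162000
  44000 * 1 = 44000
  ...
Step 2: Sum all derived values
Step 3: Total = 6376000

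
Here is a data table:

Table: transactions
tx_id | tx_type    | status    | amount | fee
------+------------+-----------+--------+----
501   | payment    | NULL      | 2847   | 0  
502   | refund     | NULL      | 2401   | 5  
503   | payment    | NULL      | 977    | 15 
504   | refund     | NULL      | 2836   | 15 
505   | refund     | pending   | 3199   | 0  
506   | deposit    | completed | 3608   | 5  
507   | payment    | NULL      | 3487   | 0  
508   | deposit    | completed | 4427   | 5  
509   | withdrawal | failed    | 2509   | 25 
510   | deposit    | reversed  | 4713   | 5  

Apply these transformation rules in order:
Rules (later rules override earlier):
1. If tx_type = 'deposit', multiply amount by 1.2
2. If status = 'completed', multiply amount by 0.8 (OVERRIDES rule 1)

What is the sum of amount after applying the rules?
30339.6

Step 1: Rule 2 takes priority for records with status = 'completed'
  - 2 records: 8035 × 0.8 = 6428.0
Step 2: Rule 1 applies to remaining records with tx_type = 'deposit'
  - 1 records: 4713 × 1.2 = 5655.6
Step 3: Other records unchanged: 18256
Step 4: Final sum = 6428.0 + 5655.6 + 18256 = 30339.6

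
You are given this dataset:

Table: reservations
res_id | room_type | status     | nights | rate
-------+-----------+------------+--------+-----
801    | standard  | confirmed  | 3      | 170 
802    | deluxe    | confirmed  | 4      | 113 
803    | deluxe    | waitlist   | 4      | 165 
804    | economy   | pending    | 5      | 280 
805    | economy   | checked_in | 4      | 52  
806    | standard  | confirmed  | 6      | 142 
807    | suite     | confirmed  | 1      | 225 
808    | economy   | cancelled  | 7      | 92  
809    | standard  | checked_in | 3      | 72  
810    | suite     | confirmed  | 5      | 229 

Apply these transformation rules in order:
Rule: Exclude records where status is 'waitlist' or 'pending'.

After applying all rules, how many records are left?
8

Step 1: Count records to exclude
  - 1 (waitlist) + 1 (pending) = 2 records
Step 2: Total records: 10
Step 3: Remaining = 10 - 2 = 8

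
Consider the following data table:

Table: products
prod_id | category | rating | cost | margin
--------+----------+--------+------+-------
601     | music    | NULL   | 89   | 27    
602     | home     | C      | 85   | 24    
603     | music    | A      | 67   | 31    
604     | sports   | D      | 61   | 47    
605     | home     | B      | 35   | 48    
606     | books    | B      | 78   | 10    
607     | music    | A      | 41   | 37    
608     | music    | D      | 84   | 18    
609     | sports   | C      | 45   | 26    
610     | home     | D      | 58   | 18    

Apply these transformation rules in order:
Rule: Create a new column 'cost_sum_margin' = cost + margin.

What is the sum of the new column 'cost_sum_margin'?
929

Step 1: For each record, compute cost + margin
Example calculations:
  89 + 27 = 116
  85 + 24 = 109
  67 + 31 = 98
  ...
Step 2: Sum all derived values
Step 3: Total = 929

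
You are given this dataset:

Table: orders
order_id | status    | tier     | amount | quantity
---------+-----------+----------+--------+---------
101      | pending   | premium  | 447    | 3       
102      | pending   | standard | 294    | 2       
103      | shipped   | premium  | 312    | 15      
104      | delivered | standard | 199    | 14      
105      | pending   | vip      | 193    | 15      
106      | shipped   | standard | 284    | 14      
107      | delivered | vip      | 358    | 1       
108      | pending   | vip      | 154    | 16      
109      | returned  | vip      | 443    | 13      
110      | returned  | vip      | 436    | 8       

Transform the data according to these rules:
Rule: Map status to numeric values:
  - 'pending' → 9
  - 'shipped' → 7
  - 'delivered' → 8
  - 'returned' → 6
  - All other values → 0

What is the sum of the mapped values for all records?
78

Step 1: Apply mapping to each record
Step 2: Count by status:
  'pending': 4 records × 9 = 36
  'shipped': 2 records × 7 = 14
  'delivered': 2 records × 8 = 16
  'returned': 2 records × 6 = 12
Step 3: Sum all mapped values = 78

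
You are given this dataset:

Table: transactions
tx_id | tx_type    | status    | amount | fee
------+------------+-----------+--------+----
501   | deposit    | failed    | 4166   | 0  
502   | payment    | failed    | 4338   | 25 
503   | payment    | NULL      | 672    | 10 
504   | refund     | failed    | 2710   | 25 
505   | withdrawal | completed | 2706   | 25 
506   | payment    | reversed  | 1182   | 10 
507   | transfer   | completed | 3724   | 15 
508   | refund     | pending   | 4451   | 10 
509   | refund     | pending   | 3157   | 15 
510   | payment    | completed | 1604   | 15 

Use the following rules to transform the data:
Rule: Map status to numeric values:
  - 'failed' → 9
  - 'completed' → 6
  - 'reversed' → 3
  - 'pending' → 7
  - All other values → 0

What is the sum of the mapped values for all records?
62

Step 1: Apply mapping to each record
Step 2: Count by status:
  'failed': 3 records × 9 = 27
  'completed': 3 records × 6 = 18
  'reversed': 1 records × 3 = 3
  'pending': 2 records × 7 = 14
Step 3: Sum all mapped values = 62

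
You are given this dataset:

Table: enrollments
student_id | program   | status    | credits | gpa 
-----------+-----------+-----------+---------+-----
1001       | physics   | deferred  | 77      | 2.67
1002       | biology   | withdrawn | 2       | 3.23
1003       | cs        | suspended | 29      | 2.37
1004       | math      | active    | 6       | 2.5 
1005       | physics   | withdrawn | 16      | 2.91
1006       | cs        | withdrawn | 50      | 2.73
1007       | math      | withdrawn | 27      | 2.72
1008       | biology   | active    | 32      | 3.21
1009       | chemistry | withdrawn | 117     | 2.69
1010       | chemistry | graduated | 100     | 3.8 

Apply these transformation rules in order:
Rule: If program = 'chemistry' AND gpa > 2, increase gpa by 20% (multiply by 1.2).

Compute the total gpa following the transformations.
30.13

Step 1: Find records where program = 'chemistry' AND gpa > 2
Step 2: 2 records match, summing to 6.49
Step 3: After multiplier: 6.49 × 1.2 = 7.79
Step 4: Unaffected records sum: 22.34
Step 5: Final sum = 7.79 + 22.34 = 30.13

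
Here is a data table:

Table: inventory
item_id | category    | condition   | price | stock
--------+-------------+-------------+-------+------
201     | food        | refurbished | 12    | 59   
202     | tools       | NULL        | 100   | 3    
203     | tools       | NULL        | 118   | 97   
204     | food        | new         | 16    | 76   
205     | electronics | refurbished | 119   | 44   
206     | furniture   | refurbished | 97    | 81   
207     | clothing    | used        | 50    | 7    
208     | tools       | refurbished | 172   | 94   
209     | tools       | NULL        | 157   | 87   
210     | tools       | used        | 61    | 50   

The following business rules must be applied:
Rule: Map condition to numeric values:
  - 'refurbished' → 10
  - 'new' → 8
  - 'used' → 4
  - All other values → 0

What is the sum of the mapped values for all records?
56

Step 1: Apply mapping to each record
Step 2: Count by status:
  'refurbished': 4 records × 10 = 40
  'new': 1 records × 8 = 8
  'used': 2 records × 4 = 8
Step 3: Sum all mapped values = 56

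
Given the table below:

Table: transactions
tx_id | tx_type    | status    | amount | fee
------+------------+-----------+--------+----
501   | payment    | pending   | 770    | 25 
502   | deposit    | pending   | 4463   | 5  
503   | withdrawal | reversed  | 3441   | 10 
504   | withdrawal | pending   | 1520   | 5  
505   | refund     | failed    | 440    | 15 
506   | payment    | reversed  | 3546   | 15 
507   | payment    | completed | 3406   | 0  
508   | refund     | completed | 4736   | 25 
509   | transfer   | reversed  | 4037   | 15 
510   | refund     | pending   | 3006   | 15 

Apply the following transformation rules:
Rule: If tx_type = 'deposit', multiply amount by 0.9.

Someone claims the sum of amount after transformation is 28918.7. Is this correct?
Yes, the result is correct.

Step 1: Calculate the correct sum after transformation
Step 2: Apply multiplier 0.9 to records where tx_type = 'deposit'
Step 3: Correct result = 28918.7
Step 4: Claimed result = 28918.7
Step 5: 28918.7 = 28918.7 ✓
Conclusion: The claimed result is correct.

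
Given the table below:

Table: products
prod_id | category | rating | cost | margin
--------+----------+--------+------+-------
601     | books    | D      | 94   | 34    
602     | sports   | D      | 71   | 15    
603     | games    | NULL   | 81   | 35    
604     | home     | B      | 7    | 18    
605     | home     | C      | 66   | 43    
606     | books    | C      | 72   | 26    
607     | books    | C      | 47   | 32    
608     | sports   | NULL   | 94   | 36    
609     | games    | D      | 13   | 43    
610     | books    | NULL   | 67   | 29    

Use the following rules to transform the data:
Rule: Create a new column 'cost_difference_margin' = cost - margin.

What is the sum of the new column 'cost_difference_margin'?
301

Step 1: For each record, compute cost - margin
Example calculations:
  94 - 34 = 60
  71 - 15 = 56
  81 - 35 = 46
  ...
Step 2: Sum all derived values
Step 3: Total = 301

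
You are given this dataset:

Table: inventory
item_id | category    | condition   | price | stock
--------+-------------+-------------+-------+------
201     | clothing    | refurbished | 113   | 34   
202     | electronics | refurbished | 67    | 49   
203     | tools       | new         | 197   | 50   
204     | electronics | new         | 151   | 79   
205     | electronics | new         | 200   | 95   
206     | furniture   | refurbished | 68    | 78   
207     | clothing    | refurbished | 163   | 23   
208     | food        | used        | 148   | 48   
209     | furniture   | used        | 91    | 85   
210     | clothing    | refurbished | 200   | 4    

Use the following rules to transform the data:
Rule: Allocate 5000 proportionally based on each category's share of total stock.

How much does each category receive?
clothing: 559.63, electronics: 2045.87, food: 440.37, furniture: 1495.41, tools: 458.72

Step 1: Calculate total stock = 545
Step 2: Calculate each category's proportion:
  clothing: 61/545 = 11.19% → 559.63
  electronics: 223/545 = 40.92% → 2045.87
  food: 48/545 = 8.81% → 440.37
  furniture: 163/545 = 29.91% → 1495.41
  tools: 50/545 = 9.17% → 458.72
Step 3: Verify: sum of allocations ≈ 5000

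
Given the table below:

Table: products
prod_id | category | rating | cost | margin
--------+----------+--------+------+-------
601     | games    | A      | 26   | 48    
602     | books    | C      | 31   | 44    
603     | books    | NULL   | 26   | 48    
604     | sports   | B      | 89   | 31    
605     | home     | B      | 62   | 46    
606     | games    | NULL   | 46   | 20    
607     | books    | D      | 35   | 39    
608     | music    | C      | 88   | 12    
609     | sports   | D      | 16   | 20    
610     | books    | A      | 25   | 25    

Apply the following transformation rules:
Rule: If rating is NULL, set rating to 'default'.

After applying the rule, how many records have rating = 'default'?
2

Step 1: Count records where rating IS NULL
Step 2: Found 2 records with NULL rating
Step 3: These records will have rating set to 'default'
Step 4: Records already having rating = 'default': 0
Step 5: Answer: 2 + 0 = 2 records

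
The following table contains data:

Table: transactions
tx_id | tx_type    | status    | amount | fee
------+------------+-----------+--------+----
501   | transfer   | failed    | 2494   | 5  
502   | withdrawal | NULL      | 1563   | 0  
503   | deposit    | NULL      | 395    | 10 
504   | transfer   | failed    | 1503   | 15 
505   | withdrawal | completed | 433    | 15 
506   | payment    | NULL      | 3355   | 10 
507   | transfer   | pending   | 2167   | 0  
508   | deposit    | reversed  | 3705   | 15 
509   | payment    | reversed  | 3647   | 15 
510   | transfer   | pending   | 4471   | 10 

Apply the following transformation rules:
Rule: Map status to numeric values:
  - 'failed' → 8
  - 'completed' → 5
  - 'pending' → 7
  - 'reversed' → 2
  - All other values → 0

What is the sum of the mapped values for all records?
39

Step 1: Apply mapping to each record
Step 2: Count by status:
  'failed': 2 records × 8 = 16
  'completed': 1 records × 5 = 5
  'pending': 2 records × 7 = 14
  'reversed': 2 records × 2 = 4
Step 3: Sum all mapped values = 39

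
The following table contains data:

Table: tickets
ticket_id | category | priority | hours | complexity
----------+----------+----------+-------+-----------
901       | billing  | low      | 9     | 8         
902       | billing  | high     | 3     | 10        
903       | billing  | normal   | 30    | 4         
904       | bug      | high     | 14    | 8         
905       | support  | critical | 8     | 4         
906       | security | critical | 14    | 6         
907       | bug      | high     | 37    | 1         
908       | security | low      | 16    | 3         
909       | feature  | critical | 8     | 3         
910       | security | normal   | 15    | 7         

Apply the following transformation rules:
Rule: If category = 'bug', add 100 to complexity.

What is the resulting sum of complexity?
254

Step 1: Count records where category = 'bug': 2
Step 2: Total bonus added: 2 × 100 = 200
Step 3: Original sum of complexity: 54
Step 4: Final sum = 54 + 200 = 254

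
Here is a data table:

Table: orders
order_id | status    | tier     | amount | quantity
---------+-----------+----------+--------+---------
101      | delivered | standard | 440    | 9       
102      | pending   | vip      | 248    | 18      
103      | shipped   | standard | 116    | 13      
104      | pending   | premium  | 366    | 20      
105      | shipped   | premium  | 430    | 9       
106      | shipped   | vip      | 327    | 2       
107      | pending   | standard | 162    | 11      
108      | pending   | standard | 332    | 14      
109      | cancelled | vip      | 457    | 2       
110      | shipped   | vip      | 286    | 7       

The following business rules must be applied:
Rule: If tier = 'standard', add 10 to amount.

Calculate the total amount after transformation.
3204

Step 1: Count records where tier = 'standard': 4
Step 2: Total bonus added: 4 × 10 = 40
Step 3: Original sum of amount: 3164
Step 4: Final sum = 3164 + 40 = 3204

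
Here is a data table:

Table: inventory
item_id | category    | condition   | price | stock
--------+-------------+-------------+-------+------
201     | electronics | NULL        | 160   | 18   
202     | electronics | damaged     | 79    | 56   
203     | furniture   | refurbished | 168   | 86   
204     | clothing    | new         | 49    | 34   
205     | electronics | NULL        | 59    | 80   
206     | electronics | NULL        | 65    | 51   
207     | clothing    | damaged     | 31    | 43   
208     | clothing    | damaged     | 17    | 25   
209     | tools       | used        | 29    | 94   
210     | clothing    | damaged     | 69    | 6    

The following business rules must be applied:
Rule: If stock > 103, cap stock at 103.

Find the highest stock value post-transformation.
94

Step 1: Original maximum stock = 94
Step 2: Check cap of 103 against maximum
Step 3: No records exceed the cap (max 94 <= cap 103), so no capping applies
Step 4: Maximum after transformation = 94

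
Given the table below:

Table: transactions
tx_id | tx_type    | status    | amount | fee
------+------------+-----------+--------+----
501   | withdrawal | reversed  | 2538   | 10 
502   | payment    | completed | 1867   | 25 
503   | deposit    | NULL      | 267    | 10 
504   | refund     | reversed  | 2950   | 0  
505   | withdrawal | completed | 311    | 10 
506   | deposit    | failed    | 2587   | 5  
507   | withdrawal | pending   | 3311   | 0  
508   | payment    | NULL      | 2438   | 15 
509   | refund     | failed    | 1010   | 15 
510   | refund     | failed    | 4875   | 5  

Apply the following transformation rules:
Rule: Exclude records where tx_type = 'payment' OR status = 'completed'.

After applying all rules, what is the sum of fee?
45

Step 1: Find records where tx_type = 'payment' OR status = 'completed'
Step 2: 3 records match, summing to 50
Step 3: Original sum: 95
Step 4: Remaining sum = 95 - 50 = 45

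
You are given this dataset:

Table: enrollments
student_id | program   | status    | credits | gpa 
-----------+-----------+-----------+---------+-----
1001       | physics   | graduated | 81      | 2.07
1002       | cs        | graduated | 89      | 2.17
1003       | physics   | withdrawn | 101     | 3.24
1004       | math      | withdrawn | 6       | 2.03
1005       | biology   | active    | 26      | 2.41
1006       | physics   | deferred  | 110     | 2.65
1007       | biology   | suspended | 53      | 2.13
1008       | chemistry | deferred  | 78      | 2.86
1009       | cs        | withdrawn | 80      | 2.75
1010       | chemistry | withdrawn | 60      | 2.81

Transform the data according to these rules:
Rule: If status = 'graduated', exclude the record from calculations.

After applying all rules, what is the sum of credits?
514

Step 1: Identify records where status = 'graduated'
Step 2: The excluded records sum to 170
Step 3: Original total credits = 684
Step 4: Remaining total = 684 - 170 = 514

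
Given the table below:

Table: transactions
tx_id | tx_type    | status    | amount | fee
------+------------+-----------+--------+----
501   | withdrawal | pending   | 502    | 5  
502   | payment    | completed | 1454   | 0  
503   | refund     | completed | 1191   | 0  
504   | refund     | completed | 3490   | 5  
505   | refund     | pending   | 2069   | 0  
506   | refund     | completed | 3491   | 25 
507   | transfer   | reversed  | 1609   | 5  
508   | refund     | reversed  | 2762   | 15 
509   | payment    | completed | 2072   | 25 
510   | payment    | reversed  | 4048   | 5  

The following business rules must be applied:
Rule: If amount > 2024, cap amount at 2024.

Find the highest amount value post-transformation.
2024

Step 1: Original maximum amount = 4048
Step 2: Apply cap at 2024
Step 3: 6 records had amount > 2024 and were capped
Step 4: Maximum after transformation = 2024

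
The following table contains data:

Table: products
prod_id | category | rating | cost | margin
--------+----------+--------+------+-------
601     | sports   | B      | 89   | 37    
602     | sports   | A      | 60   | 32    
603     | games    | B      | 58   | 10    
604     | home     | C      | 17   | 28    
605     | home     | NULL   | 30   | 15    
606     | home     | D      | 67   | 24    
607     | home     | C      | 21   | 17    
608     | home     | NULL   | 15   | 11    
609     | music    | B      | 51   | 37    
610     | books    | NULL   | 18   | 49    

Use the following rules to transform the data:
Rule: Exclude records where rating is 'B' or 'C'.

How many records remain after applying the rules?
5

Step 1: Count records to exclude
  - 3 (B) + 2 (C) = 5 records
Step 2: Total records: 10
Step 3: Remaining = 10 - 5 = 5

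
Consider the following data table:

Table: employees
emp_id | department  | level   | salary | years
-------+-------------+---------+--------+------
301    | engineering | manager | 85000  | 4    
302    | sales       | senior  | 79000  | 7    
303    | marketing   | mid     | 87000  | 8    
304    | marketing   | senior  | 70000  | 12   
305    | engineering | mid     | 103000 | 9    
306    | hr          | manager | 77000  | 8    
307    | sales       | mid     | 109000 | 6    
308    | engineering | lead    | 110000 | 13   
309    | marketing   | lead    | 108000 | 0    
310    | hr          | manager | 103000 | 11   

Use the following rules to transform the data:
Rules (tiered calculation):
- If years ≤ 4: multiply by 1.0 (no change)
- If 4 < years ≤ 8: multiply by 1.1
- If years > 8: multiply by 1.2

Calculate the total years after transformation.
89.9

Step 1: Tier 1 (years ≤ 4): 2 records, sum = 4 × 1.0 = 4.0
Step 2: Tier 2 (4 < years ≤ 8): 4 records, sum = 29 × 1.1 = 31.9
Step 3: Tier 3 (years > 8): 4 records, sum = 45 × 1.2 = 54.0
Step 4: Final sum = 4.0 + 31.9 + 54.0 = 89.9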